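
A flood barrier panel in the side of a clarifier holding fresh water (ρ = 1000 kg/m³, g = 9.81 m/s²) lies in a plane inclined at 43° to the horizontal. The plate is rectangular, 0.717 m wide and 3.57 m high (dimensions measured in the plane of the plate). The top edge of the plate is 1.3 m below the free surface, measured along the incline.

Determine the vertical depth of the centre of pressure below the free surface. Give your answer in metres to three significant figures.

h_p = 2.34 m

γ = ρg = 1000 × 9.81 = 9810 N/m³ = 9.81 kN/m³.
Let θ = 43° be the plate's angle to the horizontal; measure y along the incline from where the plane meets the free surface. Vertical depth h = y·sinθ with sinθ = 0.681998.
The centroid lies 3.57/2 = 1.785 m below the top edge, so y_c = 1.3 + 1.785 = 3.085 m and h_c = 3.085 × 0.681998 = 2.10396 m.
A = 0.717 × 3.57 = 2.55969 m².
Resultant F = γ·h_c·A = 9.81 × 2.10396 × 2.55969 = 52.8316 kN.
I_c = b·h³/12 = 0.717 × 3.57³/12 = 2.71858 m⁴.
Centre of pressure: y_p = y_c + I_c/(y_c·A) = 3.085 + 2.71858/(3.085 × 2.55969) = 3.085 + 0.34427 = 3.42927 m along the plane.
Vertically, h_p = y_p·sinθ = 3.42927 × 0.681998 = 2.33876 m.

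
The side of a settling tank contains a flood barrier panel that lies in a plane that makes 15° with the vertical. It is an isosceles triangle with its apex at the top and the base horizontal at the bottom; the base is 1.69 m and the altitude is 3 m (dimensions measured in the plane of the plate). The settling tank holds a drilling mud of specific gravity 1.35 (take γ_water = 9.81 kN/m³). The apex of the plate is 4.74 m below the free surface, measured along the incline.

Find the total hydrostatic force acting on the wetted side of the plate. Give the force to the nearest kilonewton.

F ≈ 219 kN

γ = 1.35 × 9.81 = 13.2435 kN/m³.
The plate makes 15° with the vertical, i.e. θ = 90° − 15° = 75° to the horizontal. Measuring y along the incline from the free-surface line, vertical depth h = y·sinθ with sinθ = 0.965926.
With the apex up, the centroid sits 2h/3 = 2 × 3/3 = 2 m below the apex, so y_c = 4.74 + 2 = 6.74 m and h_c = 6.74 × 0.965926 = 6.51034 m.
A = ½ × 1.69 × 3 = 2.535 m².
Resultant F = γ·h_c·A = 13.2435 × 6.51034 × 2.535 = 218.567 kN.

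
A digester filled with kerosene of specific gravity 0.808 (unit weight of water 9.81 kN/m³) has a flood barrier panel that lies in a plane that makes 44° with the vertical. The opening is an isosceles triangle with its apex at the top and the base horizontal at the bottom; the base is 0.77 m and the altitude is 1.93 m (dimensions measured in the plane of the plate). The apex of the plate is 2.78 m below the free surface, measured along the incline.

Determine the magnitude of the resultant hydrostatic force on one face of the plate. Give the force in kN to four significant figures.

γ = 0.808 × 9.81 = 7.92648 kN/m³.
The plate makes 44° with the vertical, i.e. θ = 90° − 44° = 46° to the horizontal. Measuring y along the incline from the free-surface line, vertical depth h = y·sinθ with sinθ = 0.719340.
With the apex up, the centroid sits 2h/3 = 2 × 1.93/3 = 1.28667 m below the apex, so y_c = 2.78 + 1.28667 = 4.06667 m and h_c = 4.06667 × 0.719340 = 2.92532 m.
A = ½ × 0.77 × 1.93 = 0.74305 m².
Resultant F = γ·h_c·A = 7.92648 × 2.92532 × 0.74305 = 17.2295 kN.

F ≈ 17.23 kN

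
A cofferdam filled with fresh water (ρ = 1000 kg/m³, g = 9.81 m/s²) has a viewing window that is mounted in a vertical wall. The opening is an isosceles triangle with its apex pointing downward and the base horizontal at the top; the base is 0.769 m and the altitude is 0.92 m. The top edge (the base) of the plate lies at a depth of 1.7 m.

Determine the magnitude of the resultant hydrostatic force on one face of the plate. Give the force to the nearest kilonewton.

F ≈ 7 kN

γ = ρg = 1000 × 9.81 = 9810 N/m³ = 9.81 kN/m³.
With the apex down, the centroid sits h/3 = 0.92/3 = 0.306667 m below the base (the top edge), so the centroid depth is h_c = 1.7 + 0.306667 = 2.00667 m.
A = ½ × 0.769 × 0.92 = 0.35374 m².
Resultant F = γ·h_c·A = 9.81 × 2.00667 × 0.35374 = 6.96352 kN.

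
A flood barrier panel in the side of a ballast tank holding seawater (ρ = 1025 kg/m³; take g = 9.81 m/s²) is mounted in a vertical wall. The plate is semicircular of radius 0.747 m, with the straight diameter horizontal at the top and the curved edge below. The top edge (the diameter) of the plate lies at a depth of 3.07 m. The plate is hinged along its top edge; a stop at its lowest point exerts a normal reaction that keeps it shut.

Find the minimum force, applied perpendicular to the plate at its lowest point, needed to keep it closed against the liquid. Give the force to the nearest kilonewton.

P ≈ 13 kN

γ = ρg = 1025 × 9.81 / 1000 = 10.05525 kN/m³.
The centroid of a semicircle lies 4r/(3π) = 0.317037 m from the diameter, here below the top edge, so the centroid depth is h_c = 3.07 + 0.317037 = 3.38704 m.
A = πr²/2 = π × 0.747²/2 = 0.876518 m².
Resultant F = γ·h_c·A = 10.05525 × 3.38704 × 0.876518 = 29.852 kN.
I_c = (π/8 − 8/(9π))·r⁴ = 0.109757 × 0.747⁴ = 0.0341755 m⁴.
Centre of pressure: y_p = y_c + I_c/(y_c·A) = 3.38704 + 0.0341755/(3.38704 × 0.876518) = 3.38704 + 0.0115115 = 3.39855 m along the plane.
The resultant acts 0.317037 + 0.0115115 = 0.328549 m (along the plate) below the hinge at the top edge, so the moment about the hinge is M = F × 0.328549 = 29.852 × 0.328549 = 9.80784 kN·m.
A normal force at the bottom, 0.747 m from the hinge, must supply this moment: P = 9.80784/0.747 = 13.1296 kN.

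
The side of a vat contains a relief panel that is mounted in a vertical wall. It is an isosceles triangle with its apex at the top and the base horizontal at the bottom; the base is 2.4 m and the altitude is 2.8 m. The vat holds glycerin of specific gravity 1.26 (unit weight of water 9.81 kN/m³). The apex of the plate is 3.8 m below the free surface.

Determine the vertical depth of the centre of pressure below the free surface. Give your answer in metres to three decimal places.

γ = 1.26 × 9.81 = 12.3606 kN/m³.
With the apex up, the centroid sits 2h/3 = 2 × 2.8/3 = 1.86667 m below the apex, so the centroid depth is h_c = 3.8 + 1.86667 = 5.66667 m.
A = ½ × 2.4 × 2.8 = 3.36 m².
Resultant F = γ·h_c·A = 12.3606 × 5.66667 × 3.36 = 235.346 kN.
I_c = b·h³/36 = 2.4 × 2.8³/36 = 1.46347 m⁴.
Centre of pressure: y_p = y_c + I_c/(y_c·A) = 5.66667 + 1.46347/(5.66667 × 3.36) = 5.66667 + 0.0768629 = 5.74353 m along the plane.

h_p = 5.744 m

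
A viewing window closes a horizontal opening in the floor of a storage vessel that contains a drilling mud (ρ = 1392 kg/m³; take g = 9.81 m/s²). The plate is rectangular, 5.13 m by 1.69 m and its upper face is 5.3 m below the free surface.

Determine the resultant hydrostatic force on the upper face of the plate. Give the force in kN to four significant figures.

γ = ρg = 1392 × 9.81 / 1000 = 13.65552 kN/m³.
The plate is horizontal, so pressure is uniform at p = γ·h = 13.65552 × 5.3 = 72.3743 kN/m².
A = 5.13 × 1.69 = 8.6697 m².
F = p·A = 72.3743 × 8.6697 = 627.463 kN.

F ≈ 627.5 kN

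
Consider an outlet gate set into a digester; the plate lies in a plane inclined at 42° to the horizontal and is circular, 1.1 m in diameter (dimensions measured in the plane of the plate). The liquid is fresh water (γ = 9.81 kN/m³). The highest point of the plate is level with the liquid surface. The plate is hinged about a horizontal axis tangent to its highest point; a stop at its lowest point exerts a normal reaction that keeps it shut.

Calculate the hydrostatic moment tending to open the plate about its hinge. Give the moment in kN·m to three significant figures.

M ≈ 2.36 kN·m

γ = 9.81 kN/m³.
Let θ = 42° be the plate's angle to the horizontal; measure y along the incline from where the plane meets the free surface. Vertical depth h = y·sinθ with sinθ = 0.669131.
The centroid is at the centre, 0.55 m below the top of the plate, so y_c = 0.55 m and h_c = 0.55 × 0.669131 = 0.368022 m.
A = π(0.55)² = 0.950332 m².
Resultant F = γ·h_c·A = 9.81 × 0.368022 × 0.950332 = 3.43098 kN.
I_c = πr⁴/4 = π × 0.55⁴/4 = 0.0718688 m⁴.
Centre of pressure: y_p = y_c + I_c/(y_c·A) = 0.55 + 0.0718688/(0.55 × 0.950332) = 0.55 + 0.1375 = 0.6875 m along the plane.
The resultant acts 0.55 + 0.1375 = 0.6875 m (along the plate) below the hinge at the top edge, so the moment about the hinge is M = F × 0.6875 = 3.43098 × 0.6875 = 2.3588 kN·m.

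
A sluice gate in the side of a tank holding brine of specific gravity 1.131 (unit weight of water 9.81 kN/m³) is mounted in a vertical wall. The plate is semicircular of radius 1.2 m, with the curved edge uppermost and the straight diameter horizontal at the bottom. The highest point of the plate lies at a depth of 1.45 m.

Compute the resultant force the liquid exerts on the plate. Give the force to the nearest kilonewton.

F ≈ 54 kN

γ = 1.131 × 9.81 = 11.09511 kN/m³.
The centroid lies 4r/(3π) = 0.509296 m above the diameter, so r − 4r/(3π) = 1.2 − 0.509296 = 0.690704 m below the topmost point, so the centroid depth is h_c = 1.45 + 0.690704 = 2.1407 m.
A = πr²/2 = π × 1.2²/2 = 2.26195 m².
Resultant F = γ·h_c·A = 11.09511 × 2.1407 × 2.26195 = 53.7243 kN.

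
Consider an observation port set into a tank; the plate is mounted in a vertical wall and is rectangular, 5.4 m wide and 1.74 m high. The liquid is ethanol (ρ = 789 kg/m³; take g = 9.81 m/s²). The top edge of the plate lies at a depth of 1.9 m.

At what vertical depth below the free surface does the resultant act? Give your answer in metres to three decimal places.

h_p = 2.861 m

γ = ρg = 789 × 9.81 / 1000 = 7.74009 kN/m³.
The centroid lies 1.74/2 = 0.87 m below the top edge, so the centroid depth is h_c = 1.9 + 0.87 = 2.77 m.
A = 5.4 × 1.74 = 9.396 m².
Resultant F = γ·h_c·A = 7.74009 × 2.77 × 9.396 = 201.451 kN.
I_c = b·h³/12 = 5.4 × 1.74³/12 = 2.37061 m⁴.
Centre of pressure: y_p = y_c + I_c/(y_c·A) = 2.77 + 2.37061/(2.77 × 9.396) = 2.77 + 0.091083 = 2.86108 m along the plane.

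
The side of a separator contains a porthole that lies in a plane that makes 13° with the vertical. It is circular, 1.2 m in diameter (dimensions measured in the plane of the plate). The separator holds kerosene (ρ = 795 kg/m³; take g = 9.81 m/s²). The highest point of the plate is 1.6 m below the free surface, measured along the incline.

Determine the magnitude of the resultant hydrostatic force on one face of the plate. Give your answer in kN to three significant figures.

F ≈ 18.9 kN

γ = ρg = 795 × 9.81 / 1000 = 7.79895 kN/m³.
The plate makes 13° with the vertical, i.e. θ = 90° − 13° = 77° to the horizontal. Measuring y along the incline from the free-surface line, vertical depth h = y·sinθ with sinθ = 0.974370.
The centroid is at the centre, 0.6 m below the top of the plate, so y_c = 1.6 + 0.6 = 2.2 m and h_c = 2.2 × 0.974370 = 2.14361 m.
A = π(0.6)² = 1.13097 m².
Resultant F = γ·h_c·A = 7.79895 × 2.14361 × 1.13097 = 18.9075 kN.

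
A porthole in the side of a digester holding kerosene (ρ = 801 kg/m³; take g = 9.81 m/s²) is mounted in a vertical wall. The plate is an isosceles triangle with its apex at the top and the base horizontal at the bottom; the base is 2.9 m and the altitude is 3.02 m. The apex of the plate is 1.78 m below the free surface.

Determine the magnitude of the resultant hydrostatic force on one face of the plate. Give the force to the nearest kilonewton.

F ≈ 131 kN

γ = ρg = 801 × 9.81 / 1000 = 7.85781 kN/m³.
With the apex up, the centroid sits 2h/3 = 2 × 3.02/3 = 2.01333 m below the apex, so the centroid depth is h_c = 1.78 + 2.01333 = 3.79333 m.
A = ½ × 2.9 × 3.02 = 4.379 m².
Resultant F = γ·h_c·A = 7.85781 × 3.79333 × 4.379 = 130.526 kN.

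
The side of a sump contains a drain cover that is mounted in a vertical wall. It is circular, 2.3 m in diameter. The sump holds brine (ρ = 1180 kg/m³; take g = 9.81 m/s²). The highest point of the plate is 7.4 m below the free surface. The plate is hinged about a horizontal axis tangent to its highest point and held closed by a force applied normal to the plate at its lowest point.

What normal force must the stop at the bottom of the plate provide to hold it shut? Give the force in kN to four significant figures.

P ≈ 212.5 kN

γ = ρg = 1180 × 9.81 / 1000 = 11.5758 kN/m³.
The centroid is at the centre, 1.15 m below the top of the plate, so the centroid depth is h_c = 7.4 + 1.15 = 8.55 m.
A = π(1.15)² = 4.15476 m².
Resultant F = γ·h_c·A = 11.5758 × 8.55 × 4.15476 = 411.209 kN.
I_c = πr⁴/4 = π × 1.15⁴/4 = 1.37367 m⁴.
Centre of pressure: y_p = y_c + I_c/(y_c·A) = 8.55 + 1.37367/(8.55 × 4.15476) = 8.55 + 0.0386697 = 8.58867 m along the plane.
The resultant acts 1.15 + 0.0386697 = 1.18867 m (along the plate) below the hinge at the top edge, so the moment about the hinge is M = F × 1.18867 = 411.209 × 1.18867 = 488.792 kN·m.
A normal force at the bottom, 2.3 m from the hinge, must supply this moment: P = 488.792/2.3 = 212.518 kN.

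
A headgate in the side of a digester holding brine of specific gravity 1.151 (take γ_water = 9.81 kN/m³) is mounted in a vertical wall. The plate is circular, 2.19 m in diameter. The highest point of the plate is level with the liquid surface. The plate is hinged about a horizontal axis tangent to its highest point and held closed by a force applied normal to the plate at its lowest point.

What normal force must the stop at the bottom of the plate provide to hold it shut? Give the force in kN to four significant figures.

γ = 1.151 × 9.81 = 11.29131 kN/m³.
The centroid is at the centre, 1.095 m below the top of the plate, so the centroid depth is h_c = 1.095 m.
A = π(1.095)² = 3.76685 m².
Resultant F = γ·h_c·A = 11.29131 × 1.095 × 3.76685 = 46.5733 kN.
I_c = πr⁴/4 = π × 1.095⁴/4 = 1.12914 m⁴.
Centre of pressure: y_p = y_c + I_c/(y_c·A) = 1.095 + 1.12914/(1.095 × 3.76685) = 1.095 + 0.273751 = 1.36875 m along the plane.
The resultant acts 1.095 + 0.273751 = 1.36875 m (along the plate) below the hinge at the top edge, so the moment about the hinge is M = F × 1.36875 = 46.5733 × 1.36875 = 63.7472 kN·m.
A normal force at the bottom, 2.19 m from the hinge, must supply this moment: P = 63.7472/2.19 = 29.1083 kN.

P ≈ 29.11 kN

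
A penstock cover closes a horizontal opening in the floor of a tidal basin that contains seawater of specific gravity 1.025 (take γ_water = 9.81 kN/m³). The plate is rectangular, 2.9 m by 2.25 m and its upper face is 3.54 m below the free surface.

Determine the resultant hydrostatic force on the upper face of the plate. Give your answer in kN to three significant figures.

γ = 1.025 × 9.81 = 10.05525 kN/m³.
The plate is horizontal, so pressure is uniform at p = γ·h = 10.05525 × 3.54 = 35.5956 kN/m².
A = 2.9 × 2.25 = 6.525 m².
F = p·A = 35.5956 × 6.525 = 232.261 kN.

F ≈ 232 kN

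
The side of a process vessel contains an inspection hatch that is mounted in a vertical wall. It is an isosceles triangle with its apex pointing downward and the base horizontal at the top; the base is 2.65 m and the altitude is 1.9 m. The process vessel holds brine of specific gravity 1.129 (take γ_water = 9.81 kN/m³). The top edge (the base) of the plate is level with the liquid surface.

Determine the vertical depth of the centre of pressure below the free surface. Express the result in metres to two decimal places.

h_p = 0.95 m

γ = 1.129 × 9.81 = 11.07549 kN/m³.
With the apex down, the centroid sits h/3 = 1.9/3 = 0.633333 m below the base (the top edge), so the centroid depth is h_c = 0.633333 m.
A = ½ × 2.65 × 1.9 = 2.5175 m².
Resultant F = γ·h_c·A = 11.07549 × 0.633333 × 2.5175 = 17.6589 kN.
I_c = b·h³/36 = 2.65 × 1.9³/36 = 0.504899 m⁴.
Centre of pressure: y_p = y_c + I_c/(y_c·A) = 0.633333 + 0.504899/(0.633333 × 2.5175) = 0.633333 + 0.316667 = 0.95 m along the plane.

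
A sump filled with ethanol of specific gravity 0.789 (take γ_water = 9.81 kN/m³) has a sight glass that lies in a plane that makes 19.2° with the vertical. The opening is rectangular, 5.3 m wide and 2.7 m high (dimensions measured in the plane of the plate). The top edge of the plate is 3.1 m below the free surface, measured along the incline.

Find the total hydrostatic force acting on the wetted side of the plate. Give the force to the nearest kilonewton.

F ≈ 465 kN

γ = 0.789 × 9.81 = 7.74009 kN/m³.
The plate makes 19.2° with the vertical, i.e. θ = 90° − 19.2° = 70.8° to the horizontal. Measuring y along the incline from the free-surface line, vertical depth h = y·sinθ with sinθ = 0.944376.
The centroid lies 2.7/2 = 1.35 m below the top edge, so y_c = 3.1 + 1.35 = 4.45 m and h_c = 4.45 × 0.944376 = 4.20247 m.
A = 5.3 × 2.7 = 14.31 m².
Resultant F = γ·h_c·A = 7.74009 × 4.20247 × 14.31 = 465.468 kN.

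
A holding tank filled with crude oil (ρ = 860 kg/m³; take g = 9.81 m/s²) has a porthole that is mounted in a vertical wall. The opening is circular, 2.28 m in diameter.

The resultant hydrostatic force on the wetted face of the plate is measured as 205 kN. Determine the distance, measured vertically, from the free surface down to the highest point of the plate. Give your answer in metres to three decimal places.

γ = ρg = 860 × 9.81 / 1000 = 8.4366 kN/m³.
A = π(1.14)² = 4.08281 m².
From F = γ·h_c·A, the centroid depth is h_c = 205/(8.4366 × 4.08281) = 5.95151 m.
The centroid is at the centre, 1.14 m below the top of the plate, so the highest point sits at h_top = 5.95151 − 1.14 = 4.81151 m below the surface.

d_top ≈ 4.812 m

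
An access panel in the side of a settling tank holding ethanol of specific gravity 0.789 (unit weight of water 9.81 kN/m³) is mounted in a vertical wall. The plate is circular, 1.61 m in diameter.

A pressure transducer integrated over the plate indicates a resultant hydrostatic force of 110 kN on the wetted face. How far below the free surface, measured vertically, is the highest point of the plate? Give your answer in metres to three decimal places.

d_top ≈ 6.176 m

γ = 0.789 × 9.81 = 7.74009 kN/m³.
A = π(0.805)² = 2.03583 m².
From F = γ·h_c·A, the centroid depth is h_c = 110/(7.74009 × 2.03583) = 6.9808 m.
The centroid is at the centre, 0.805 m below the top of the plate, so the highest point sits at h_top = 6.9808 − 0.805 = 6.1758 m below the surface.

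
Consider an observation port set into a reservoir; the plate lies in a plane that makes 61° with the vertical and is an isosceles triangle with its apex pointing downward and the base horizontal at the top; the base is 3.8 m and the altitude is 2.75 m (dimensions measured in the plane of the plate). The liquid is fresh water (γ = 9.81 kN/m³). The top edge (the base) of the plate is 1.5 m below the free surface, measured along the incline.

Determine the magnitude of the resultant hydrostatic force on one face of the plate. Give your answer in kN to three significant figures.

F ≈ 60.1 kN

γ = 9.81 kN/m³.
The plate makes 61° with the vertical, i.e. θ = 90° − 61° = 29° to the horizontal. Measuring y along the incline from the free-surface line, vertical depth h = y·sinθ with sinθ = 0.484810.
With the apex down, the centroid sits h/3 = 2.75/3 = 0.916667 m below the base (the top edge), so y_c = 1.5 + 0.916667 = 2.41667 m and h_c = 2.41667 × 0.484810 = 1.17163 m.
A = ½ × 3.8 × 2.75 = 5.225 m².
Resultant F = γ·h_c·A = 9.81 × 1.17163 × 5.225 = 60.0545 kN.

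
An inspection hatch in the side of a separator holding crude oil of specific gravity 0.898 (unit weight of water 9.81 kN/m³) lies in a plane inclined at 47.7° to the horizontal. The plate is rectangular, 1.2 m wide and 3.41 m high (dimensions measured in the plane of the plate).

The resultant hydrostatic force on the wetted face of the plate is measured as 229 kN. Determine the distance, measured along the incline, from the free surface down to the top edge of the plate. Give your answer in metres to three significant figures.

γ = 0.898 × 9.81 = 8.80938 kN/m³.
A = 1.2 × 3.41 = 4.092 m².
From F = γ·h_c·A, the centroid depth is h_c = 229/(8.80938 × 4.092) = 6.35264 m.
Let θ = 47.7° be the plate's angle to the horizontal; measure y along the incline from where the plane meets the free surface. Vertical depth h = y·sinθ with sinθ = 0.739631.
Along the incline, y_c = h_c/sinθ = 6.35264/0.739631 = 8.58893 m.
The centroid lies 3.41/2 = 1.705 m below the top edge, so the top edge sits at y_top = 8.58893 − 1.705 = 6.88393 m along the incline.

y_top ≈ 6.88 m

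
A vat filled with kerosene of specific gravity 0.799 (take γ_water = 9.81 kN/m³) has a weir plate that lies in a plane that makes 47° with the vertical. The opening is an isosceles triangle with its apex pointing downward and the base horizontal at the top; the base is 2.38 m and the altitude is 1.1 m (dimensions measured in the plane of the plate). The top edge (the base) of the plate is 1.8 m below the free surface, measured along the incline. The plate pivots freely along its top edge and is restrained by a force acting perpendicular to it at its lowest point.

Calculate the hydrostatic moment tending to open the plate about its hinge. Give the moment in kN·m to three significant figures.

γ = 0.799 × 9.81 = 7.83819 kN/m³.
The plate makes 47° with the vertical, i.e. θ = 90° − 47° = 43° to the horizontal. Measuring y along the incline from the free-surface line, vertical depth h = y·sinθ with sinθ = 0.681998.
With the apex down, the centroid sits h/3 = 1.1/3 = 0.366667 m below the base (the top edge), so y_c = 1.8 + 0.366667 = 2.16667 m and h_c = 2.16667 × 0.681998 = 1.47766 m.
A = ½ × 2.38 × 1.1 = 1.309 m².
Resultant F = γ·h_c·A = 7.83819 × 1.47766 × 1.309 = 15.1611 kN.
I_c = b·h³/36 = 2.38 × 1.1³/36 = 0.0879939 m⁴.
Centre of pressure: y_p = y_c + I_c/(y_c·A) = 2.16667 + 0.0879939/(2.16667 × 1.309) = 2.16667 + 0.0310256 = 2.1977 m along the plane.
The resultant acts 0.366667 + 0.0310256 = 0.397693 m (along the plate) below the hinge at the top edge, so the moment about the hinge is M = F × 0.397693 = 15.1611 × 0.397693 = 6.02946 kN·m.

M ≈ 6.03 kN·m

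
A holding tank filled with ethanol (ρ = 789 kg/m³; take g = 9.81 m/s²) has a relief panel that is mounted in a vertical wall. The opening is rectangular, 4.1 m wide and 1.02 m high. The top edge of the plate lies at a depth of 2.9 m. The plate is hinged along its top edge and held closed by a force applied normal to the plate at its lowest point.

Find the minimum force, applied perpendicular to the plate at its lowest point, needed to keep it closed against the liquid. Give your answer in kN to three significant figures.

γ = ρg = 789 × 9.81 / 1000 = 7.74009 kN/m³.
The centroid lies 1.02/2 = 0.51 m below the top edge, so the centroid depth is h_c = 2.9 + 0.51 = 3.41 m.
A = 4.1 × 1.02 = 4.182 m².
Resultant F = γ·h_c·A = 7.74009 × 3.41 × 4.182 = 110.378 kN.
I_c = b·h³/12 = 4.1 × 1.02³/12 = 0.362579 m⁴.
Centre of pressure: y_p = y_c + I_c/(y_c·A) = 3.41 + 0.362579/(3.41 × 4.182) = 3.41 + 0.0254252 = 3.43543 m along the plane.
The resultant acts 0.51 + 0.0254252 = 0.535425 m (along the plate) below the hinge at the top edge, so the moment about the hinge is M = F × 0.535425 = 110.378 × 0.535425 = 59.0991 kN·m.
A normal force at the bottom, 1.02 m from the hinge, must supply this moment: P = 59.0991/1.02 = 57.9403 kN.

P ≈ 57.9 kN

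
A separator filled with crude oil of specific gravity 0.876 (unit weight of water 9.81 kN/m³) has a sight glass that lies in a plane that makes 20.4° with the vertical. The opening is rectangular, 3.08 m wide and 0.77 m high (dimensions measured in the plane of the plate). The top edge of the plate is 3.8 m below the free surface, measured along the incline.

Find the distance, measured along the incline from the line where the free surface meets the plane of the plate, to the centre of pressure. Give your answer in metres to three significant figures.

γ = 0.876 × 9.81 = 8.59356 kN/m³.
The plate makes 20.4° with the vertical, i.e. θ = 90° − 20.4° = 69.6° to the horizontal. Measuring y along the incline from the free-surface line, vertical depth h = y·sinθ with sinθ = 0.937282.
The centroid lies 0.77/2 = 0.385 m below the top edge, so y_c = 3.8 + 0.385 = 4.185 m and h_c = 4.185 × 0.937282 = 3.92253 m.
A = 3.08 × 0.77 = 2.3716 m².
Resultant F = γ·h_c·A = 8.59356 × 3.92253 × 2.3716 = 79.9431 kN.
I_c = b·h³/12 = 3.08 × 0.77³/12 = 0.117177 m⁴.
Centre of pressure: y_p = y_c + I_c/(y_c·A) = 4.185 + 0.117177/(4.185 × 2.3716) = 4.185 + 0.0118061 = 4.19681 m along the plane.

y_p = 4.20 m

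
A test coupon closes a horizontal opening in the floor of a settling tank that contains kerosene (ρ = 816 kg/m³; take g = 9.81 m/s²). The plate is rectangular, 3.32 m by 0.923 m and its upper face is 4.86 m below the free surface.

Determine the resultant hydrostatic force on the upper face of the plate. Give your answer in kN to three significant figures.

F ≈ 119 kN

γ = ρg = 816 × 9.81 / 1000 = 8.00496 kN/m³.
The plate is horizontal, so pressure is uniform at p = γ·h = 8.00496 × 4.86 = 38.9041 kN/m².
A = 3.32 × 0.923 = 3.06436 m².
F = p·A = 38.9041 × 3.06436 = 119.216 kN.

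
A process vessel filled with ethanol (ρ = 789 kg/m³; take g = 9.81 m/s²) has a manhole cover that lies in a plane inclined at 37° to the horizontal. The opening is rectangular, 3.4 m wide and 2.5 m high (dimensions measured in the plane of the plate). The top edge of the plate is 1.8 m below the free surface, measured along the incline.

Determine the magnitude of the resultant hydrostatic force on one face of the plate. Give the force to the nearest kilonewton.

F ≈ 121 kN

γ = ρg = 789 × 9.81 / 1000 = 7.74009 kN/m³.
Let θ = 37° be the plate's angle to the horizontal; measure y along the incline from where the plane meets the free surface. Vertical depth h = y·sinθ with sinθ = 0.601815.
The centroid lies 2.5/2 = 1.25 m below the top edge, so y_c = 1.8 + 1.25 = 3.05 m and h_c = 3.05 × 0.601815 = 1.83554 m.
A = 3.4 × 2.5 = 8.5 m².
Resultant F = γ·h_c·A = 7.74009 × 1.83554 × 8.5 = 120.762 kN.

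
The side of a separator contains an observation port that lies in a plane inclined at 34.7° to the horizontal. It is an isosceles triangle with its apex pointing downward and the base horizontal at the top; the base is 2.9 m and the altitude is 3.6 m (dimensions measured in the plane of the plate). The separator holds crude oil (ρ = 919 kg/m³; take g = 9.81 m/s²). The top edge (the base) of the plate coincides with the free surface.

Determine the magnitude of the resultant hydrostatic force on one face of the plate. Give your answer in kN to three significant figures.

F ≈ 32.1 kN

γ = ρg = 919 × 9.81 / 1000 = 9.01539 kN/m³.
Let θ = 34.7° be the plate's angle to the horizontal; measure y along the incline from where the plane meets the free surface. Vertical depth h = y·sinθ with sinθ = 0.569280.
With the apex down, the centroid sits h/3 = 3.6/3 = 1.2 m below the base (the top edge), so y_c = 1.2 m and h_c = 1.2 × 0.569280 = 0.683136 m.
A = ½ × 2.9 × 3.6 = 5.22 m².
Resultant F = γ·h_c·A = 9.01539 × 0.683136 × 5.22 = 32.1486 kN.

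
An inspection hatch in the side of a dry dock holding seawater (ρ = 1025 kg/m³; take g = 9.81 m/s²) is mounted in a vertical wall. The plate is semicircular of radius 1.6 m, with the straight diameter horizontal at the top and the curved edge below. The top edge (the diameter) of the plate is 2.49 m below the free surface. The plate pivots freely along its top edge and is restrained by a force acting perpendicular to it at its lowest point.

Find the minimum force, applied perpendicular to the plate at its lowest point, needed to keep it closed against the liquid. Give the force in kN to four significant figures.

P ≈ 58.90 kN

γ = ρg = 1025 × 9.81 / 1000 = 10.05525 kN/m³.
The centroid of a semicircle lies 4r/(3π) = 0.679061 m from the diameter, here below the top edge, so the centroid depth is h_c = 2.49 + 0.679061 = 3.16906 m.
A = πr²/2 = π × 1.6²/2 = 4.02124 m².
Resultant F = γ·h_c·A = 10.05525 × 3.16906 × 4.02124 = 128.14 kN.
I_c = (π/8 − 8/(9π))·r⁴ = 0.109757 × 1.6⁴ = 0.719303 m⁴.
Centre of pressure: y_p = y_c + I_c/(y_c·A) = 3.16906 + 0.719303/(3.16906 × 4.02124) = 3.16906 + 0.0564445 = 3.2255 m along the plane.
The resultant acts 0.679061 + 0.0564445 = 0.735506 m (along the plate) below the hinge at the top edge, so the moment about the hinge is M = F × 0.735506 = 128.14 × 0.735506 = 94.2477 kN·m.
A normal force at the bottom, 1.6 m from the hinge, must supply this moment: P = 94.2477/1.6 = 58.9048 kN.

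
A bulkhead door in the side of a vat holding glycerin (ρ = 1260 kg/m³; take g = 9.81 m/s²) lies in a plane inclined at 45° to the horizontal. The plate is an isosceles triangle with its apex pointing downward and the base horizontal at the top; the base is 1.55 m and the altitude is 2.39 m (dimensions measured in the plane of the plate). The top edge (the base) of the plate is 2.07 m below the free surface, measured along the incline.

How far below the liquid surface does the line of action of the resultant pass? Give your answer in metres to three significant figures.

h_p = 2.11 m

γ = ρg = 1260 × 9.81 / 1000 = 12.3606 kN/m³.
Let θ = 45° be the plate's angle to the horizontal; measure y along the incline from where the plane meets the free surface. Vertical depth h = y·sinθ with sinθ = 0.707107.
With the apex down, the centroid sits h/3 = 2.39/3 = 0.796667 m below the base (the top edge), so y_c = 2.07 + 0.796667 = 2.86667 m and h_c = 2.86667 × 0.707107 = 2.02704 m.
A = ½ × 1.55 × 2.39 = 1.85225 m².
Resultant F = γ·h_c·A = 12.3606 × 2.02704 × 1.85225 = 46.4089 kN.
I_c = b·h³/36 = 1.55 × 2.39³/36 = 0.587791 m⁴.
Centre of pressure: y_p = y_c + I_c/(y_c·A) = 2.86667 + 0.587791/(2.86667 × 1.85225) = 2.86667 + 0.110699 = 2.97737 m along the plane.
Vertically, h_p = y_p·sinθ = 2.97737 × 0.707107 = 2.10532 m.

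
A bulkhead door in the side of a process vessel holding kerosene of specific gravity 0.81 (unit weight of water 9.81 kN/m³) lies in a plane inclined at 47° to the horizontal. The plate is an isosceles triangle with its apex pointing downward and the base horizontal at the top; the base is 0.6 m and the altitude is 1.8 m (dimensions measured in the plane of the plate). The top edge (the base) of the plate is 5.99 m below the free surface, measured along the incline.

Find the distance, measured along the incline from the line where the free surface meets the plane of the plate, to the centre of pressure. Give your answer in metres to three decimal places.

γ = 0.81 × 9.81 = 7.9461 kN/m³.
Let θ = 47° be the plate's angle to the horizontal; measure y along the incline from where the plane meets the free surface. Vertical depth h = y·sinθ with sinθ = 0.731354.
With the apex down, the centroid sits h/3 = 1.8/3 = 0.6 m below the base (the top edge), so y_c = 5.99 + 0.6 = 6.59 m and h_c = 6.59 × 0.731354 = 4.81962 m.
A = ½ × 0.6 × 1.8 = 0.54 m².
Resultant F = γ·h_c·A = 7.9461 × 4.81962 × 0.54 = 20.6805 kN.
I_c = b·h³/36 = 0.6 × 1.8³/36 = 0.0972 m⁴.
Centre of pressure: y_p = y_c + I_c/(y_c·A) = 6.59 + 0.0972/(6.59 × 0.54) = 6.59 + 0.0273141 = 6.61731 m along the plane.

y_p = 6.617 m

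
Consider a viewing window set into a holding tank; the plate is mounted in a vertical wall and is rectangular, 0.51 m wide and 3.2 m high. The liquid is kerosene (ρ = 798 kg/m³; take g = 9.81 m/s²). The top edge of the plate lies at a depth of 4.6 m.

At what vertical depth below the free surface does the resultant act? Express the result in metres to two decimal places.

γ = ρg = 798 × 9.81 / 1000 = 7.82838 kN/m³.
The centroid lies 3.2/2 = 1.6 m below the top edge, so the centroid depth is h_c = 4.6 + 1.6 = 6.2 m.
A = 0.51 × 3.2 = 1.632 m².
Resultant F = γ·h_c·A = 7.82838 × 6.2 × 1.632 = 79.2107 kN.
I_c = b·h³/12 = 0.51 × 3.2³/12 = 1.39264 m⁴.
Centre of pressure: y_p = y_c + I_c/(y_c·A) = 6.2 + 1.39264/(6.2 × 1.632) = 6.2 + 0.137634 = 6.33763 m along the plane.

h_p = 6.34 m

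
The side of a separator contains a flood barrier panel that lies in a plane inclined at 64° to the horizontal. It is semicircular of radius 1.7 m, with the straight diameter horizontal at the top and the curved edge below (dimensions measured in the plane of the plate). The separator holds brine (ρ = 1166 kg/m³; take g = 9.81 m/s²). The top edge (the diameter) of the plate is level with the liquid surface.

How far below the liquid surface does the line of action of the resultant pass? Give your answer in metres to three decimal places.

γ = ρg = 1166 × 9.81 / 1000 = 11.43846 kN/m³.
Let θ = 64° be the plate's angle to the horizontal; measure y along the incline from where the plane meets the free surface. Vertical depth h = y·sinθ with sinθ = 0.898794.
The centroid of a semicircle lies 4r/(3π) = 0.721502 m from the diameter, here below the top edge, so y_c = 0.721502 m and h_c = 0.721502 × 0.898794 = 0.648482 m.
A = πr²/2 = π × 1.7²/2 = 4.5396 m².
Resultant F = γ·h_c·A = 11.43846 × 0.648482 × 4.5396 = 33.6731 kN.
I_c = (π/8 − 8/(9π))·r⁴ = 0.109757 × 1.7⁴ = 0.916701 m⁴.
Centre of pressure: y_p = y_c + I_c/(y_c·A) = 0.721502 + 0.916701/(0.721502 × 4.5396) = 0.721502 + 0.27988 = 1.00138 m along the plane.
Vertically, h_p = y_p·sinθ = 1.00138 × 0.898794 = 0.900034 m.

h_p = 0.900 m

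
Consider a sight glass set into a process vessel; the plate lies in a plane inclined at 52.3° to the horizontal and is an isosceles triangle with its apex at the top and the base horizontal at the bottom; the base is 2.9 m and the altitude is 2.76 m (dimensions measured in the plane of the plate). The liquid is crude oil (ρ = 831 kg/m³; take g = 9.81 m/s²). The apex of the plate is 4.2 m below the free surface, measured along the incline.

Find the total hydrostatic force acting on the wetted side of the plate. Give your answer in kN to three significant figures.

F ≈ 156 kN

γ = ρg = 831 × 9.81 / 1000 = 8.15211 kN/m³.
Let θ = 52.3° be the plate's angle to the horizontal; measure y along the incline from where the plane meets the free surface. Vertical depth h = y·sinθ with sinθ = 0.791224.
With the apex up, the centroid sits 2h/3 = 2 × 2.76/3 = 1.84 m below the apex, so y_c = 4.2 + 1.84 = 6.04 m and h_c = 6.04 × 0.791224 = 4.77899 m.
A = ½ × 2.9 × 2.76 = 4.002 m².
Resultant F = γ·h_c·A = 8.15211 × 4.77899 × 4.002 = 155.913 kN.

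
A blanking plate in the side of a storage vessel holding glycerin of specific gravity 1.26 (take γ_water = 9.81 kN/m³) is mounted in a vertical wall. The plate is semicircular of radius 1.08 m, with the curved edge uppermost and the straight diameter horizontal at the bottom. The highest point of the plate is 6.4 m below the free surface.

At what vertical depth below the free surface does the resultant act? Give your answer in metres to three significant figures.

h_p = 7.03 m

γ = 1.26 × 9.81 = 12.3606 kN/m³.
The centroid lies 4r/(3π) = 0.458366 m above the diameter, so r − 4r/(3π) = 1.08 − 0.458366 = 0.621634 m below the topmost point, so the centroid depth is h_c = 6.4 + 0.621634 = 7.02163 m.
A = πr²/2 = π × 1.08²/2 = 1.83218 m².
Resultant F = γ·h_c·A = 12.3606 × 7.02163 × 1.83218 = 159.018 kN.
I_c = (π/8 − 8/(9π))·r⁴ = 0.109757 × 1.08⁴ = 0.149323 m⁴.
Centre of pressure: y_p = y_c + I_c/(y_c·A) = 7.02163 + 0.149323/(7.02163 × 1.83218) = 7.02163 + 0.011607 = 7.03324 m along the plane.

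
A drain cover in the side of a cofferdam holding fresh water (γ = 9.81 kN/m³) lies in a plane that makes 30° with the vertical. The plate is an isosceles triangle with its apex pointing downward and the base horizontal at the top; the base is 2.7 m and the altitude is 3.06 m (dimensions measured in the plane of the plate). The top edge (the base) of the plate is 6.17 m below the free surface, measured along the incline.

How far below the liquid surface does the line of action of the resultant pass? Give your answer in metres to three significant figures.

h_p = 6.29 m

γ = 9.81 kN/m³.
The plate makes 30° with the vertical, i.e. θ = 90° − 30° = 60° to the horizontal. Measuring y along the incline from the free-surface line, vertical depth h = y·sinθ with sinθ = 0.866025.
With the apex down, the centroid sits h/3 = 3.06/3 = 1.02 m below the base (the top edge), so y_c = 6.17 + 1.02 = 7.19 m and h_c = 7.19 × 0.866025 = 6.22672 m.
A = ½ × 2.7 × 3.06 = 4.131 m².
Resultant F = γ·h_c·A = 9.81 × 6.22672 × 4.131 = 252.339 kN.
I_c = b·h³/36 = 2.7 × 3.06³/36 = 2.14895 m⁴.
Centre of pressure: y_p = y_c + I_c/(y_c·A) = 7.19 + 2.14895/(7.19 × 4.131) = 7.19 + 0.0723506 = 7.26235 m along the plane.
Vertically, h_p = y_p·sinθ = 7.26235 × 0.866025 = 6.28938 m.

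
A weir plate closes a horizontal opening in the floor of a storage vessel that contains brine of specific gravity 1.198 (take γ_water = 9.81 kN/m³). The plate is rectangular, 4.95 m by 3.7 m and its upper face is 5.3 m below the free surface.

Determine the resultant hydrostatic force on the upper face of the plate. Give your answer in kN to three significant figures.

F ≈ 1140 kN

γ = 1.198 × 9.81 = 11.75238 kN/m³.
The plate is horizontal, so pressure is uniform at p = γ·h = 11.75238 × 5.3 = 62.2876 kN/m².
A = 4.95 × 3.7 = 18.315 m².
F = p·A = 62.2876 × 18.315 = 1140.8 kN.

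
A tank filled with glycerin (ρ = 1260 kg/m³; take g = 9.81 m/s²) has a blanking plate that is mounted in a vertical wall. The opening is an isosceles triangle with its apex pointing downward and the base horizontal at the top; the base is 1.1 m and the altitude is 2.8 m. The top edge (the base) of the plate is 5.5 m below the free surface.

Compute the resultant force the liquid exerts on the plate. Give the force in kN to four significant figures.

F ≈ 122.5 kN

γ = ρg = 1260 × 9.81 / 1000 = 12.3606 kN/m³.
With the apex down, the centroid sits h/3 = 2.8/3 = 0.933333 m below the base (the top edge), so the centroid depth is h_c = 5.5 + 0.933333 = 6.43333 m.
A = ½ × 1.1 × 2.8 = 1.54 m².
Resultant F = γ·h_c·A = 12.3606 × 6.43333 × 1.54 = 122.461 kN.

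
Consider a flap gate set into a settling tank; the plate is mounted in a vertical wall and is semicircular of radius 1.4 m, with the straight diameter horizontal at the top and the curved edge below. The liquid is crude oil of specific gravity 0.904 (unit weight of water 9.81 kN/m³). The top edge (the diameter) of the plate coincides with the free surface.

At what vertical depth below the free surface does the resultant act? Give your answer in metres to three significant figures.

γ = 0.904 × 9.81 = 8.86824 kN/m³.
The centroid of a semicircle lies 4r/(3π) = 0.594178 m from the diameter, here below the top edge, so the centroid depth is h_c = 0.594178 m.
A = πr²/2 = π × 1.4²/2 = 3.07876 m².
Resultant F = γ·h_c·A = 8.86824 × 0.594178 × 3.07876 = 16.223 kN.
I_c = (π/8 − 8/(9π))·r⁴ = 0.109757 × 1.4⁴ = 0.421642 m⁴.
Centre of pressure: y_p = y_c + I_c/(y_c·A) = 0.594178 + 0.421642/(0.594178 × 3.07876) = 0.594178 + 0.23049 = 0.824668 m along the plane.

h_p = 0.825 m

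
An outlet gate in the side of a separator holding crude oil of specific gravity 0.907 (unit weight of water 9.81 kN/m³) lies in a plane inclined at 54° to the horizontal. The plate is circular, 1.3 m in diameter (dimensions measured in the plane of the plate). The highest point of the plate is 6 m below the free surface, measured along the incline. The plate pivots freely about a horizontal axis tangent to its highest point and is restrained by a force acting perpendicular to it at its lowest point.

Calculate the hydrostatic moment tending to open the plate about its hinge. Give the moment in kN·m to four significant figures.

γ = 0.907 × 9.81 = 8.89767 kN/m³.
Let θ = 54° be the plate's angle to the horizontal; measure y along the incline from where the plane meets the free surface. Vertical depth h = y·sinθ with sinθ = 0.809017.
The centroid is at the centre, 0.65 m below the top of the plate, so y_c = 6 + 0.65 = 6.65 m and h_c = 6.65 × 0.809017 = 5.37996 m.
A = π(0.65)² = 1.32732 m².
Resultant F = γ·h_c·A = 8.89767 × 5.37996 × 1.32732 = 63.5376 kN.
I_c = πr⁴/4 = π × 0.65⁴/4 = 0.140198 m⁴.
Centre of pressure: y_p = y_c + I_c/(y_c·A) = 6.65 + 0.140198/(6.65 × 1.32732) = 6.65 + 0.0158834 = 6.66588 m along the plane.
The resultant acts 0.65 + 0.0158834 = 0.665883 m (along the plate) below the hinge at the top edge, so the moment about the hinge is M = F × 0.665883 = 63.5376 × 0.665883 = 42.3086 kN·m.

M ≈ 42.31 kN·m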